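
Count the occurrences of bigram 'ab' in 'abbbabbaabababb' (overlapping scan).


Scanning 'abbbabbaabababb' for bigram 'ab':
  Position 0: 'ab' -> MATCH
  Position 1: 'bb' -> no
  Position 2: 'bb' -> no
  Position 3: 'ba' -> no
  Position 4: 'ab' -> MATCH
  Position 5: 'bb' -> no
  Position 6: 'ba' -> no
  Position 7: 'aa' -> no
  Position 8: 'ab' -> MATCH
  Position 9: 'ba' -> no
  Position 10: 'ab' -> MATCH
  Position 11: 'ba' -> no
  Position 12: 'ab' -> MATCH
  Position 13: 'bb' -> no
Total matches: 5

5


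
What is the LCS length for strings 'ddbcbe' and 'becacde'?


DP table for LCS of 'ddbcbe' and 'becacde':
       b  e  c  a  c  d  e
    0  0  0  0  0  0  0  0
  d 0  0  0  0  0  0  1  1
  d 0  0  0  0  0  0  1  1
  b 0  1  1  1  1  1  1  1
  c 0  1  1  2  2  2  2  2
  b 0  1  1  2  2  2  2  2
  e 0  1  2  2  2  2  2  3
LCS: 'bce'
LCS length = 3

3


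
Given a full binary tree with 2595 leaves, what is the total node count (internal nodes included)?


Leaf nodes (terminals): 2595
Internal nodes = n - 1 = 2595 - 1 = 2594
Total = leaves + internal = 2595 + 2594 = 5189

5189


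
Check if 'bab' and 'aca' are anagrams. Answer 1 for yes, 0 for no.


Sort characters of 'bab': 'abb'
Sort characters of 'aca': 'aac'
Sorted forms differ -> they are NOT anagrams
Result: 0

0


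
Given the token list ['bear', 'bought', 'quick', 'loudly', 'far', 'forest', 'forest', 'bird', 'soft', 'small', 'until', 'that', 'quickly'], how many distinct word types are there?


Listing all tokens and tracking unique types:
  Token 1: 'bear' -> NEW (unique so far: 1)
  Token 2: 'bought' -> NEW (unique so far: 2)
  Token 3: 'quick' -> NEW (unique so far: 3)
  Token 4: 'loudly' -> NEW (unique so far: 4)
  Token 5: 'far' -> NEW (unique so far: 5)
  Token 6: 'forest' -> NEW (unique so far: 6)
  Token 7: 'forest' -> duplicate (unique so far: 6)
  Token 8: 'bird' -> NEW (unique so far: 7)
  Token 9: 'soft' -> NEW (unique so far: 8)
  Token 10: 'small' -> NEW (unique so far: 9)
  Token 11: 'until' -> NEW (unique so far: 10)
  Token 12: 'that' -> NEW (unique so far: 11)
  Token 13: 'quickly' -> NEW (unique so far: 12)
Unique types: ('bear', 'bird', 'bought', 'far', 'forest', 'loudly', 'quick', 'quickly', 'small', 'soft', 'that', 'until')
Vocabulary size: 12

12


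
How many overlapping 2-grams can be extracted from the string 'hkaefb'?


String 'hkaefb' has length L = 6.
Number of overlapping n-grams = L - n + 1
Substituting: 6 - 2 + 1 = 5

5


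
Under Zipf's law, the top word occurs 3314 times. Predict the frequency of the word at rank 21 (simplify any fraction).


Zipf's law: freq(rank) = f1 / rank
f1 = 3314, rank = 21
freq = 3314 / 21
GCD(3314, 21) = 1
Simplified: 3314/21

3314/21


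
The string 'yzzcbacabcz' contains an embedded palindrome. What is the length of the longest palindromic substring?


Scanning 'yzzcbacabcz' for palindromic substrings.
Substring at positions 2-10: 'zcbacabcz'.
Check: reverse('zcbacabcz') = 'zcbacabcz' -> palindrome confirmed.
Neighbouring characters ('z' / '-') break symmetry, so it cannot extend further.
No longer palindromic substring exists; longest length = 9

9


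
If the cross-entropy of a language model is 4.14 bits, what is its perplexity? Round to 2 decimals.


Perplexity formula: PP = 2^H
H = 4.14
PP = 2^4.14
Decompose: 2^4.14 = 2^4 * 2^0.14
2^4 = 16, 2^0.14 ~ 1.1019051
PP ~ 16 * 1.1019051 = 17.6304816
Rounded to 2 decimals: 17.63

17.63


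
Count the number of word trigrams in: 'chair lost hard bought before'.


Word trigrams from [5] words:
  Trigram 1: (chair lost hard)
  Trigram 2: (lost hard bought)
  Trigram 3: (hard bought before)
Total word trigrams: 5 - 2 = 3

3


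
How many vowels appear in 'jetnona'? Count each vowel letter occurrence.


Scanning each character of 'jetnona':
  Position 1: 'j' -> consonant (running count: 0)
  Position 2: 'e' -> vowel (running count: 1)
  Position 3: 't' -> consonant (running count: 1)
  Position 4: 'n' -> consonant (running count: 1)
  Position 5: 'o' -> vowel (running count: 2)
  Position 6: 'n' -> consonant (running count: 2)
  Position 7: 'a' -> vowel (running count: 3)
Total vowels: 3

3


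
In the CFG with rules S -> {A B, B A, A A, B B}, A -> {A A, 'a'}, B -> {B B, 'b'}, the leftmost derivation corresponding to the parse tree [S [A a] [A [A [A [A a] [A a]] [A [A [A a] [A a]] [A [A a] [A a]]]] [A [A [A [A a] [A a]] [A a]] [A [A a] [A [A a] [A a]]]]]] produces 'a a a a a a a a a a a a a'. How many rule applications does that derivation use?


Every bracketed nonterminal node [X ...] in the tree is produced by exactly one rule application.
Reading the tree off as a leftmost derivation:
  Step 1: S  =>  A A   (applied S -> A A)
  Step 2: A A  =>  a A   (applied A -> a)
  Step 3: a A  =>  a A A   (applied A -> A A)
  Step 4: a A A  =>  a A A A   (applied A -> A A)
  Step 5: a A A A  =>  a A A A A   (applied A -> A A)
  Step 6: a A A A A  =>  a a A A A   (applied A -> a)
  Step 7: a a A A A  =>  a a a A A   (applied A -> a)
  Step 8: a a a A A  =>  a a a A A A   (applied A -> A A)
  Step 9: a a a A A A  =>  a a a A A A A   (applied A -> A A)
  Step 10: a a a A A A A  =>  a a a a A A A   (applied A -> a)
  Step 11: a a a a A A A  =>  a a a a a A A   (applied A -> a)
  Step 12: a a a a a A A  =>  a a a a a A A A   (applied A -> A A)
  Step 13: a a a a a A A A  =>  a a a a a a A A   (applied A -> a)
  Step 14: a a a a a a A A  =>  a a a a a a a A   (applied A -> a)
  Step 15: a a a a a a a A  =>  a a a a a a a A A   (applied A -> A A)
  Step 16: a a a a a a a A A  =>  a a a a a a a A A A   (applied A -> A A)
  Step 17: a a a a a a a A A A  =>  a a a a a a a A A A A   (applied A -> A A)
  Step 18: a a a a a a a A A A A  =>  a a a a a a a a A A A   (applied A -> a)
  Step 19: a a a a a a a a A A A  =>  a a a a a a a a a A A   (applied A -> a)
  Step 20: a a a a a a a a a A A  =>  a a a a a a a a a a A   (applied A -> a)
  Step 21: a a a a a a a a a a A  =>  a a a a a a a a a a A A   (applied A -> A A)
  Step 22: a a a a a a a a a a A A  =>  a a a a a a a a a a a A   (applied A -> a)
  Step 23: a a a a a a a a a a a A  =>  a a a a a a a a a a a A A   (applied A -> A A)
  Step 24: a a a a a a a a a a a A A  =>  a a a a a a a a a a a a A   (applied A -> a)
  Step 25: a a a a a a a a a a a a A  =>  a a a a a a a a a a a a a   (applied A -> a)
Final yield: a a a a a a a a a a a a a
Total rewrite steps: 25

25


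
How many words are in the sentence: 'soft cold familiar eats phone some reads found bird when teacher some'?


Counting words by splitting on spaces:
  Word 1: 'soft'
  Word 2: 'cold'
  Word 3: 'familiar'
  Word 4: 'eats'
  Word 5: 'phone'
  Word 6: 'some'
  Word 7: 'reads'
  Word 8: 'found'
  Word 9: 'bird'
  Word 10: 'when'
  Word 11: 'teacher'
  Word 12: 'some'
Total words: 12

12


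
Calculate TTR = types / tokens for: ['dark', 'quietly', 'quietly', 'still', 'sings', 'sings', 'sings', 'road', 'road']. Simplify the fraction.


Tokens: 9
Unique types: ('dark', 'quietly', 'road', 'sings', 'still') = 5
TTR = 5/9
Already in lowest terms.

5/9


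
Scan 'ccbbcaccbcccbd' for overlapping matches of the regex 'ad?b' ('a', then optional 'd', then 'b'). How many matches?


Pattern: ad?b means 'a', then optional 'd', then 'b'.
Scanning 'ccbbcaccbcccbd' position-by-position:
  Pos 0: window 'ccb' -> no
  Pos 1: window 'cbb' -> no
  Pos 2: window 'bbc' -> no
  Pos 3: window 'bca' -> no
  Pos 4: window 'cac' -> no
  Pos 5: window 'acc' -> no
  Pos 6: window 'ccb' -> no
  Pos 7: window 'cbc' -> no
  Pos 8: window 'bcc' -> no
  Pos 9: window 'ccc' -> no
  Pos 10: window 'ccb' -> no
  Pos 11: window 'cbd' -> no
  Pos 12: window 'bd' -> no
  Pos 13: window 'd' -> no
Total matches: 0

0


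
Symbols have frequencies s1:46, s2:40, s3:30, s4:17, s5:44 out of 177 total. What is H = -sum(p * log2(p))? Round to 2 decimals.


Computing entropy H = -sum(p_i * log2(p_i)):
  s1: p = 46/177 = 0.2599, -p*log2(p) = 0.5052
  s2: p = 40/177 = 0.2260, -p*log2(p) = 0.4849
  s3: p = 30/177 = 0.1695, -p*log2(p) = 0.4340
  s4: p = 17/177 = 0.0960, -p*log2(p) = 0.3246
  s5: p = 44/177 = 0.2486, -p*log2(p) = 0.4992
H = sum of terms = 2.2479
Rounded to 2 decimals: 2.25

2.25


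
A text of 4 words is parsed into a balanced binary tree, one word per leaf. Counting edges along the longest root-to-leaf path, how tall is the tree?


In a balanced binary tree with n leaves the deepest leaf is ceil(log2(n)) edges below the root.
log2(4) = 2.0000
ceil(2.0000) = 2
height (edges) = 2

2


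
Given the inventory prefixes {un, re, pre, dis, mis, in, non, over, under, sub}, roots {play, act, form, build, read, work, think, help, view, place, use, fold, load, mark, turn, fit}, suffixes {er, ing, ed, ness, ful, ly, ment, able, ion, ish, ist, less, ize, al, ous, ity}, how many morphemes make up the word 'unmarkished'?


Segmenting 'unmarkished' against the inventory:
  'un' -> prefix (morpheme 1)
  'mark' -> root (morpheme 2)
  'ish' -> suffix (morpheme 3)
  'ed' -> suffix (morpheme 4)
Total morphemes: 4

4


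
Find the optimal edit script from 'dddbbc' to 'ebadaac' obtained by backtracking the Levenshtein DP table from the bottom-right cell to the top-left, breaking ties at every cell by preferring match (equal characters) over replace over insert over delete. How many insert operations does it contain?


Edit distance = 5. Backtracking from cell (6, 7) with preference match > replace > insert > delete,
then listing the resulting alignment 'dddbbc' -> 'ebadaac' left to right:
  Step 1: insert 'e' [insertion #1]
  Step 2: replace d->b
  Step 3: replace d->a
  Step 4: keep 'd'
  Step 5: replace b->a
  Step 6: replace b->a
  Step 7: keep 'c'
Total insertions: 1

1


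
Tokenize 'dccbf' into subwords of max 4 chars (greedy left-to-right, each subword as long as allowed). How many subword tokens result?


'dccbf' has 5 characters.
Chunking with max size 4:
  Chunk 1: 'dccb' (positions 0-3)
  Chunk 2: 'f' (positions 4-4)
Total chunks: ceil(5 / 4) = 2

2


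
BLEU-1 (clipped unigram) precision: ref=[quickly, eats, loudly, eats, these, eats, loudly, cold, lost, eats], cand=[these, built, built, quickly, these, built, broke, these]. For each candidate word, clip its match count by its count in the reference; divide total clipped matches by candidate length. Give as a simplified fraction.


Reference word counts: {'cold': 1, 'eats': 4, 'lost': 1, 'loudly': 2, 'quickly': 1, 'these': 1}
Checking each candidate word (with clipping):
  'these' -> in reference (ref count 1, used 1/1) -> match (matches: 1)
  'built' -> not in reference -> no match (matches: 1)
  'built' -> not in reference -> no match (matches: 1)
  'quickly' -> in reference (ref count 1, used 1/1) -> match (matches: 2)
  'these' -> ref count 1 already used up (1/1) -> clipped, no match (matches: 2)
  'built' -> not in reference -> no match (matches: 2)
  'broke' -> not in reference -> no match (matches: 2)
  'these' -> ref count 1 already used up (1/1) -> clipped, no match (matches: 2)
Clipped matches: 2, Candidate length: 8
Precision = 2/8 = 1/4

1/4


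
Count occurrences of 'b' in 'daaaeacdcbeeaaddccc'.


Scanning 'daaaeacdcbeeaaddccc' for 'b':
  Position 9: 'b' -> MATCH (count: 1)
Total occurrences of 'b': 1

1


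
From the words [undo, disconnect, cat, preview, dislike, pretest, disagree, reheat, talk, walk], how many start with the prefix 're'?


Checking each word for prefix 're':
  'undo' -> no (count: 0)
  'disconnect' -> no (count: 0)
  'cat' -> no (count: 0)
  'preview' -> no (count: 0)
  'dislike' -> no (count: 0)
  'pretest' -> no (count: 0)
  'disagree' -> no (count: 0)
  'reheat' -> YES, starts with 're' (count: 1)
  'talk' -> no (count: 1)
  'walk' -> no (count: 1)
Total with prefix 're': 1

1


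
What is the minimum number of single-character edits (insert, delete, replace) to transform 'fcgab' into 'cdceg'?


Building DP table for s1='fcgab' (len 5) and s2='cdceg' (len 5):
       c  d  c  e  g
    0  1  2  3  4  5
  f 1  1  2  3  4  5
  c 2  1  2  2  3  4
  g 3  2  2  3  3  3
  a 4  3  3  3  4  4
  b 5  4  4  4  4  5
Edit distance = dp[5][5] = 5

5


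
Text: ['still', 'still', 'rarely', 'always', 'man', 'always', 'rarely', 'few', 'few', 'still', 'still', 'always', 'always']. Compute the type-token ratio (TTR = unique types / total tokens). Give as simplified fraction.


Tokens: 13
Unique types: ('always', 'few', 'man', 'rarely', 'still') = 5
TTR = 5/13
Already in lowest terms.

5/13


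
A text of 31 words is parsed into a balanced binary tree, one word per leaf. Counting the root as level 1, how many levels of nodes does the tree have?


In a balanced binary tree with n leaves the deepest leaf is ceil(log2(n)) edges below the root,
so counting node levels inclusive of root and leaves gives ceil(log2(n)) + 1 levels.
log2(31) = 4.9542
ceil(4.9542) = 5
levels = 5 + 1 = 6

6


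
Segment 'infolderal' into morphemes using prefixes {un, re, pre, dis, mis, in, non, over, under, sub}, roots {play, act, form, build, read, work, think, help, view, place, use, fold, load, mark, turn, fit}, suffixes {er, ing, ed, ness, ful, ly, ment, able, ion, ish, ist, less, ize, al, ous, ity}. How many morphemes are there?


Segmenting 'infolderal' against the inventory:
  'in' -> prefix (morpheme 1)
  'fold' -> root (morpheme 2)
  'er' -> suffix (morpheme 3)
  'al' -> suffix (morpheme 4)
Total morphemes: 4

4


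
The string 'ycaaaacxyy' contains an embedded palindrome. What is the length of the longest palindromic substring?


Scanning 'ycaaaacxyy' for palindromic substrings.
Substring at positions 1-6: 'caaaac'.
Check: reverse('caaaac') = 'caaaac' -> palindrome confirmed.
Neighbouring characters ('y' / 'x') break symmetry, so it cannot extend further.
No longer palindromic substring exists; longest length = 6

6


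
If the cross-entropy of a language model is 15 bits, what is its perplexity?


Perplexity formula: PP = 2^H
H = 15
PP = 2^15
PP = 2^15 = 32768

32768


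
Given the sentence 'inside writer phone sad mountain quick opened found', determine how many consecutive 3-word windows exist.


Word trigrams from [8] words:
  Trigram 1: (inside writer phone)
  Trigram 2: (writer phone sad)
  Trigram 3: (phone sad mountain)
  Trigram 4: (sad mountain quick)
  Trigram 5: (mountain quick opened)
  Trigram 6: (quick opened found)
Total word trigrams: 8 - 2 = 6

6


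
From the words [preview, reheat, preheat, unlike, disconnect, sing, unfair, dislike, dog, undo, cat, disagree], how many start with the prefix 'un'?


Checking each word for prefix 'un':
  'preview' -> no (count: 0)
  'reheat' -> no (count: 0)
  'preheat' -> no (count: 0)
  'unlike' -> YES, starts with 'un' (count: 1)
  'disconnect' -> no (count: 1)
  'sing' -> no (count: 1)
  'unfair' -> YES, starts with 'un' (count: 2)
  'dislike' -> no (count: 2)
  'dog' -> no (count: 2)
  'undo' -> YES, starts with 'un' (count: 3)
  'cat' -> no (count: 3)
  'disagree' -> no (count: 3)
Total with prefix 'un': 3

3


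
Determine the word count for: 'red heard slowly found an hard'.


Counting words by splitting on spaces:
  Word 1: 'red'
  Word 2: 'heard'
  Word 3: 'slowly'
  Word 4: 'found'
  Word 5: 'an'
  Word 6: 'hard'
Total words: 6

6


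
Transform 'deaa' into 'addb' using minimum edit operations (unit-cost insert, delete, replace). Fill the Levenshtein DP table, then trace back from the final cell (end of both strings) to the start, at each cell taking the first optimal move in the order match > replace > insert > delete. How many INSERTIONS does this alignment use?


Edit distance = 4. Backtracking from cell (4, 4) with preference match > replace > insert > delete,
then listing the resulting alignment 'deaa' -> 'addb' left to right:
  Step 1: replace d->a
  Step 2: replace e->d
  Step 3: replace a->d
  Step 4: replace a->b
Total insertions: 0

0


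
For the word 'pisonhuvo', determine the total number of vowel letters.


Scanning each character of 'pisonhuvo':
  Position 1: 'p' -> consonant (running count: 0)
  Position 2: 'i' -> vowel (running count: 1)
  Position 3: 's' -> consonant (running count: 1)
  Position 4: 'o' -> vowel (running count: 2)
  Position 5: 'n' -> consonant (running count: 2)
  Position 6: 'h' -> consonant (running count: 2)
  Position 7: 'u' -> vowel (running count: 3)
  Position 8: 'v' -> consonant (running count: 3)
  Position 9: 'o' -> vowel (running count: 4)
Total vowels: 4

4


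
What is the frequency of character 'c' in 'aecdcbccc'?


Scanning 'aecdcbccc' for 'c':
  Position 2: 'c' -> MATCH (count: 1)
  Position 4: 'c' -> MATCH (count: 2)
  Position 6: 'c' -> MATCH (count: 3)
  Position 7: 'c' -> MATCH (count: 4)
  Position 8: 'c' -> MATCH (count: 5)
Total occurrences of 'c': 5

5


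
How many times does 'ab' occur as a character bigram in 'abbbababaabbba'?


Scanning 'abbbababaabbba' for bigram 'ab':
  Position 0: 'ab' -> MATCH
  Position 1: 'bb' -> no
  Position 2: 'bb' -> no
  Position 3: 'ba' -> no
  Position 4: 'ab' -> MATCH
  Position 5: 'ba' -> no
  Position 6: 'ab' -> MATCH
  Position 7: 'ba' -> no
  Position 8: 'aa' -> no
  Position 9: 'ab' -> MATCH
  Position 10: 'bb' -> no
  Position 11: 'bb' -> no
  Position 12: 'ba' -> no
Total matches: 4

4


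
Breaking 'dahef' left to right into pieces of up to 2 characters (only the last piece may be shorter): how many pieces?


'dahef' has 5 characters.
Chunking with max size 2:
  Chunk 1: 'da' (positions 0-1)
  Chunk 2: 'he' (positions 2-3)
  Chunk 3: 'f' (positions 4-4)
Total chunks: ceil(5 / 2) = 3

3


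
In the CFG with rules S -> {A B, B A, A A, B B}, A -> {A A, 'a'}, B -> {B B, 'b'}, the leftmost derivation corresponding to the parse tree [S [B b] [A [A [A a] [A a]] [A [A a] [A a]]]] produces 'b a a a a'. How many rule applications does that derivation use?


Every bracketed nonterminal node [X ...] in the tree is produced by exactly one rule application.
Reading the tree off as a leftmost derivation:
  Step 1: S  =>  B A   (applied S -> B A)
  Step 2: B A  =>  b A   (applied B -> b)
  Step 3: b A  =>  b A A   (applied A -> A A)
  Step 4: b A A  =>  b A A A   (applied A -> A A)
  Step 5: b A A A  =>  b a A A   (applied A -> a)
  Step 6: b a A A  =>  b a a A   (applied A -> a)
  Step 7: b a a A  =>  b a a A A   (applied A -> A A)
  Step 8: b a a A A  =>  b a a a A   (applied A -> a)
  Step 9: b a a a A  =>  b a a a a   (applied A -> a)
Final yield: b a a a a
Total rewrite steps: 9

9


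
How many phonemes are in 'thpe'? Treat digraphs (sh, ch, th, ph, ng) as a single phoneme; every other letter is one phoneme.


Parsing 'thpe' greedily, digraphs first:
  'th' -> digraph (1 consonant phoneme) (phonemes so far: 1)
  'p' -> consonant phoneme (phonemes so far: 2)
  'e' -> vowel phoneme (phonemes so far: 3)
Total phonemes: 3

3


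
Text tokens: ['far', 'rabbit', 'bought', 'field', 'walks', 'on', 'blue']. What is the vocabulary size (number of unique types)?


Listing all tokens and tracking unique types:
  Token 1: 'far' -> NEW (unique so far: 1)
  Token 2: 'rabbit' -> NEW (unique so far: 2)
  Token 3: 'bought' -> NEW (unique so far: 3)
  Token 4: 'field' -> NEW (unique so far: 4)
  Token 5: 'walks' -> NEW (unique so far: 5)
  Token 6: 'on' -> NEW (unique so far: 6)
  Token 7: 'blue' -> NEW (unique so far: 7)
Unique types: ('blue', 'bought', 'far', 'field', 'on', 'rabbit', 'walks')
Vocabulary size: 7

7


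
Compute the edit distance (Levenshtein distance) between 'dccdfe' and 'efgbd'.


Building DP table for s1='dccdfe' (len 6) and s2='efgbd' (len 5):
       e  f  g  b  d
    0  1  2  3  4  5
  d 1  1  2  3  4  4
  c 2  2  2  3  4  5
  c 3  3  3  3  4  5
  d 4  4  4  4  4  4
  f 5  5  4  5  5  5
  e 6  5  5  5  6  6
Edit distance = dp[6][5] = 6

6


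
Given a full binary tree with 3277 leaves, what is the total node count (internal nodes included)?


Leaf nodes (terminals): 3277
Internal nodes = n - 1 = 3277 - 1 = 3276
Total = leaves + internal = 3277 + 3276 = 6553

6553


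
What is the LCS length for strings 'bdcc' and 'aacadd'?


DP table for LCS of 'bdcc' and 'aacadd':
       a  a  c  a  d  d
    0  0  0  0  0  0  0
  b 0  0  0  0  0  0  0
  d 0  0  0  0  0  1  1
  c 0  0  0  1  1  1  1
  c 0  0  0  1  1  1  1
LCS: 'd'
LCS length = 1

1


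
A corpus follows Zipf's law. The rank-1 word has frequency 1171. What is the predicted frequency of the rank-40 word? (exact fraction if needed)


Zipf's law: freq(rank) = f1 / rank
f1 = 1171, rank = 40
freq = 1171 / 40
GCD(1171, 40) = 1
Simplified: 1171/40

1171/40


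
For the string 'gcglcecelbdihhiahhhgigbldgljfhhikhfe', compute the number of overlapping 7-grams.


String 'gcglcecelbdihhiahhhgigbldgljfhhikhfe' has length L = 36.
Number of overlapping n-grams = L - n + 1
Substituting: 36 - 7 + 1 = 30

30


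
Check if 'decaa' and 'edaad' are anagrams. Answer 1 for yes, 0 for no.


Sort characters of 'decaa': 'aacde'
Sort characters of 'edaad': 'aadde'
Sorted forms differ -> they are NOT anagrams
Result: 0

0


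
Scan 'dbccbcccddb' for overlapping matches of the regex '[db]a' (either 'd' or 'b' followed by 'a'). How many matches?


Pattern: [db]a means either 'd' or 'b' followed by 'a'.
Scanning 'dbccbcccddb' position-by-position:
  Pos 0: window 'db' -> no
  Pos 1: window 'bc' -> no
  Pos 2: window 'cc' -> no
  Pos 3: window 'cb' -> no
  Pos 4: window 'bc' -> no
  Pos 5: window 'cc' -> no
  Pos 6: window 'cc' -> no
  Pos 7: window 'cd' -> no
  Pos 8: window 'dd' -> no
  Pos 9: window 'db' -> no
  Pos 10: window 'b' -> no
Total matches: 0

0


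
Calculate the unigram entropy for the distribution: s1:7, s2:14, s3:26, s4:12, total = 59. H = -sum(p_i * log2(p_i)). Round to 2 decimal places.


Computing entropy H = -sum(p_i * log2(p_i)):
  s1: p = 7/59 = 0.1186, -p*log2(p) = 0.3649
  s2: p = 14/59 = 0.2373, -p*log2(p) = 0.4924
  s3: p = 26/59 = 0.4407, -p*log2(p) = 0.5210
  s4: p = 12/59 = 0.2034, -p*log2(p) = 0.4673
H = sum of terms = 1.8456
Rounded to 2 decimals: 1.85

1.85


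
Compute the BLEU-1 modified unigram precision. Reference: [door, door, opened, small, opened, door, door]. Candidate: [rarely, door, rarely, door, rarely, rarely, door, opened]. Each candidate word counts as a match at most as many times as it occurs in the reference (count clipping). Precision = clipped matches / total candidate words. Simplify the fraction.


Reference word counts: {'door': 4, 'opened': 2, 'small': 1}
Checking each candidate word (with clipping):
  'rarely' -> not in reference -> no match (matches: 0)
  'door' -> in reference (ref count 4, used 1/4) -> match (matches: 1)
  'rarely' -> not in reference -> no match (matches: 1)
  'door' -> in reference (ref count 4, used 2/4) -> match (matches: 2)
  'rarely' -> not in reference -> no match (matches: 2)
  'rarely' -> not in reference -> no match (matches: 2)
  'door' -> in reference (ref count 4, used 3/4) -> match (matches: 3)
  'opened' -> in reference (ref count 2, used 1/2) -> match (matches: 4)
Clipped matches: 4, Candidate length: 8
Precision = 4/8 = 1/2

1/2


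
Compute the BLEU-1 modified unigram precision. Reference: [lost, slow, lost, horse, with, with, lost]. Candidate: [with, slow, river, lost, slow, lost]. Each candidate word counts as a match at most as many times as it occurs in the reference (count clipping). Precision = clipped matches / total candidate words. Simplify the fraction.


Reference word counts: {'horse': 1, 'lost': 3, 'slow': 1, 'with': 2}
Checking each candidate word (with clipping):
  'with' -> in reference (ref count 2, used 1/2) -> match (matches: 1)
  'slow' -> in reference (ref count 1, used 1/1) -> match (matches: 2)
  'river' -> not in reference -> no match (matches: 2)
  'lost' -> in reference (ref count 3, used 1/3) -> match (matches: 3)
  'slow' -> ref count 1 already used up (1/1) -> clipped, no match (matches: 3)
  'lost' -> in reference (ref count 3, used 2/3) -> match (matches: 4)
Clipped matches: 4, Candidate length: 6
Precision = 4/6 = 2/3

2/3


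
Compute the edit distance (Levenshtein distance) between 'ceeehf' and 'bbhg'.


Building DP table for s1='ceeehf' (len 6) and s2='bbhg' (len 4):
       b  b  h  g
    0  1  2  3  4
  c 1  1  2  3  4
  e 2  2  2  3  4
  e 3  3  3  3  4
  e 4  4  4  4  4
  h 5  5  5  4  5
  f 6  6  6  5  5
Edit distance = dp[6][4] = 5

5


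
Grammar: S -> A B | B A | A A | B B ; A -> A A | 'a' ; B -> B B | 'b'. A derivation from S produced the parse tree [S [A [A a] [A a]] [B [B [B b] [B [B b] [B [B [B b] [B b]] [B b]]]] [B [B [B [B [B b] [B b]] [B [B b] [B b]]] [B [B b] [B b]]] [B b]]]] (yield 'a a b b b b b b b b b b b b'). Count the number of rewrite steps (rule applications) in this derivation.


Every bracketed nonterminal node [X ...] in the tree is produced by exactly one rule application.
Reading the tree off as a leftmost derivation:
  Step 1: S  =>  A B   (applied S -> A B)
  Step 2: A B  =>  A A B   (applied A -> A A)
  Step 3: A A B  =>  a A B   (applied A -> a)
  Step 4: a A B  =>  a a B   (applied A -> a)
  Step 5: a a B  =>  a a B B   (applied B -> B B)
  Step 6: a a B B  =>  a a B B B   (applied B -> B B)
  Step 7: a a B B B  =>  a a b B B   (applied B -> b)
  Step 8: a a b B B  =>  a a b B B B   (applied B -> B B)
  Step 9: a a b B B B  =>  a a b b B B   (applied B -> b)
  Step 10: a a b b B B  =>  a a b b B B B   (applied B -> B B)
  Step 11: a a b b B B B  =>  a a b b B B B B   (applied B -> B B)
  Step 12: a a b b B B B B  =>  a a b b b B B B   (applied B -> b)
  Step 13: a a b b b B B B  =>  a a b b b b B B   (applied B -> b)
  Step 14: a a b b b b B B  =>  a a b b b b b B   (applied B -> b)
  Step 15: a a b b b b b B  =>  a a b b b b b B B   (applied B -> B B)
  Step 16: a a b b b b b B B  =>  a a b b b b b B B B   (applied B -> B B)
  Step 17: a a b b b b b B B B  =>  a a b b b b b B B B B   (applied B -> B B)
  Step 18: a a b b b b b B B B B  =>  a a b b b b b B B B B B   (applied B -> B B)
  Step 19: a a b b b b b B B B B B  =>  a a b b b b b b B B B B   (applied B -> b)
  Step 20: a a b b b b b b B B B B  =>  a a b b b b b b b B B B   (applied B -> b)
  Step 21: a a b b b b b b b B B B  =>  a a b b b b b b b B B B B   (applied B -> B B)
  Step 22: a a b b b b b b b B B B B  =>  a a b b b b b b b b B B B   (applied B -> b)
  Step 23: a a b b b b b b b b B B B  =>  a a b b b b b b b b b B B   (applied B -> b)
  Step 24: a a b b b b b b b b b B B  =>  a a b b b b b b b b b B B B   (applied B -> B B)
  Step 25: a a b b b b b b b b b B B B  =>  a a b b b b b b b b b b B B   (applied B -> b)
  Step 26: a a b b b b b b b b b b B B  =>  a a b b b b b b b b b b b B   (applied B -> b)
  Step 27: a a b b b b b b b b b b b B  =>  a a b b b b b b b b b b b b   (applied B -> b)
Final yield: a a b b b b b b b b b b b b
Total rewrite steps: 27

27


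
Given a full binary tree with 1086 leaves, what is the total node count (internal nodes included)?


Leaf nodes (terminals): 1086
Internal nodes = n - 1 = 1086 - 1 = 1085
Total = leaves + internal = 1086 + 1085 = 2171

2171


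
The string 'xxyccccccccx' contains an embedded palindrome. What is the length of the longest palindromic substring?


Scanning 'xxyccccccccx' for palindromic substrings.
Substring at positions 3-10: 'cccccccc'.
Check: reverse('cccccccc') = 'cccccccc' -> palindrome confirmed.
Neighbouring characters ('y' / 'x') break symmetry, so it cannot extend further.
No longer palindromic substring exists; longest length = 8

8


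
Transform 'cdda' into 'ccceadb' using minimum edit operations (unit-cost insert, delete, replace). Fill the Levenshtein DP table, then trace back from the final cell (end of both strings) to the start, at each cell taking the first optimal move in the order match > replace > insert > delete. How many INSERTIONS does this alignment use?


Edit distance = 5. Backtracking from cell (4, 7) with preference match > replace > insert > delete,
then listing the resulting alignment 'cdda' -> 'ccceadb' left to right:
  Step 1: insert 'c' [insertion #1]
  Step 2: insert 'c' [insertion #2]
  Step 3: keep 'c'
  Step 4: insert 'e' [insertion #3]
  Step 5: replace d->a
  Step 6: keep 'd'
  Step 7: replace a->b
Total insertions: 3

3


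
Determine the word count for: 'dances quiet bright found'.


Counting words by splitting on spaces:
  Word 1: 'dances'
  Word 2: 'quiet'
  Word 3: 'bright'
  Word 4: 'found'
Total words: 4

4


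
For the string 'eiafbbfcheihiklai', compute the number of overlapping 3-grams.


String 'eiafbbfcheihiklai' has length L = 17.
Number of overlapping n-grams = L - n + 1
Substituting: 17 - 3 + 1 = 15

15


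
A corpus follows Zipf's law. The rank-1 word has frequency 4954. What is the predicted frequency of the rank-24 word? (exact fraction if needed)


Zipf's law: freq(rank) = f1 / rank
f1 = 4954, rank = 24
freq = 4954 / 24
GCD(4954, 24) = 2
Simplified: 2477/12

2477/12


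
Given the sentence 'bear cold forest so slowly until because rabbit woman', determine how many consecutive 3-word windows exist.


Word trigrams from [9] words:
  Trigram 1: (bear cold forest)
  Trigram 2: (cold forest so)
  Trigram 3: (forest so slowly)
  Trigram 4: (so slowly until)
  Trigram 5: (slowly until because)
  Trigram 6: (until because rabbit)
  Trigram 7: (because rabbit woman)
Total word trigrams: 9 - 2 = 7

7


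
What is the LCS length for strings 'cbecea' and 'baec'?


DP table for LCS of 'cbecea' and 'baec':
       b  a  e  c
    0  0  0  0  0
  c 0  0  0  0  1
  b 0  1  1  1  1
  e 0  1  1  2  2
  c 0  1  1  2  3
  e 0  1  1  2  3
  a 0  1  2  2  3
LCS: 'bec'
LCS length = 3

3


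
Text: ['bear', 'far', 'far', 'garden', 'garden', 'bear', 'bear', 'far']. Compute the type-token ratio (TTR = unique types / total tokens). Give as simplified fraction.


Tokens: 8
Unique types: ('bear', 'far', 'garden') = 3
TTR = 3/8
Already in lowest terms.

3/8


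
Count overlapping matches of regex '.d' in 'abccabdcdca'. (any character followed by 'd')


Pattern: .d means any character followed by 'd'.
Scanning 'abccabdcdca' position-by-position:
  Pos 0: window 'ab' -> no
  Pos 1: window 'bc' -> no
  Pos 2: window 'cc' -> no
  Pos 3: window 'ca' -> no
  Pos 4: window 'ab' -> no
  Pos 5: window 'bd' -> MATCH
  Pos 6: window 'dc' -> no
  Pos 7: window 'cd' -> MATCH
  Pos 8: window 'dc' -> no
  Pos 9: window 'ca' -> no
  Pos 10: window 'a' -> no
Total matches: 2

2


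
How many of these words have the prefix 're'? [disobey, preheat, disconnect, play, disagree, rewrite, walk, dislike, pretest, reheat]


Checking each word for prefix 're':
  'disobey' -> no (count: 0)
  'preheat' -> no (count: 0)
  'disconnect' -> no (count: 0)
  'play' -> no (count: 0)
  'disagree' -> no (count: 0)
  'rewrite' -> YES, starts with 're' (count: 1)
  'walk' -> no (count: 1)
  'dislike' -> no (count: 1)
  'pretest' -> no (count: 1)
  'reheat' -> YES, starts with 're' (count: 2)
Total with prefix 're': 2

2


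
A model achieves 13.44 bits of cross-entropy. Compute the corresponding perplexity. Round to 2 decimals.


Perplexity formula: PP = 2^H
H = 13.44
PP = 2^13.44
Decompose: 2^13.44 = 2^13 * 2^0.44
2^13 = 8192, 2^0.44 ~ 1.3566043
PP ~ 8192 * 1.3566043 = 11113.3024256
Rounded to 2 decimals: 11113.30

11113.30


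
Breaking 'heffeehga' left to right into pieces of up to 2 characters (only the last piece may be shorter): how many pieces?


'heffeehga' has 9 characters.
Chunking with max size 2:
  Chunk 1: 'he' (positions 0-1)
  Chunk 2: 'ff' (positions 2-3)
  Chunk 3: 'ee' (positions 4-5)
  Chunk 4: 'hg' (positions 6-7)
  Chunk 5: 'a' (positions 8-8)
Total chunks: ceil(9 / 2) = 5

5


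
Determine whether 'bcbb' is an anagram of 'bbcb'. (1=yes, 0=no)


Sort characters of 'bcbb': 'bbbc'
Sort characters of 'bbcb': 'bbbc'
Sorted forms match -> they ARE anagrams
Result: 1

1


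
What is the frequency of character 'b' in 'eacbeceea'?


Scanning 'eacbeceea' for 'b':
  Position 3: 'b' -> MATCH (count: 1)
Total occurrences of 'b': 1

1


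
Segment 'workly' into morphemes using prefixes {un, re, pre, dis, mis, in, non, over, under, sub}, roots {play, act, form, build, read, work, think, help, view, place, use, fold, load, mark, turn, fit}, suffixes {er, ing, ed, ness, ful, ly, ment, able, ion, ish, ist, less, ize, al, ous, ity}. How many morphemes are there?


Segmenting 'workly' against the inventory:
  'work' -> root (morpheme 1)
  'ly' -> suffix (morpheme 2)
Total morphemes: 2

2


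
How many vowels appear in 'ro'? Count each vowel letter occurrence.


Scanning each character of 'ro':
  Position 1: 'r' -> consonant (running count: 0)
  Position 2: 'o' -> vowel (running count: 1)
Total vowels: 1

1


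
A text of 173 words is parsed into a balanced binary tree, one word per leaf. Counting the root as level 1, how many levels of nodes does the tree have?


In a balanced binary tree with n leaves the deepest leaf is ceil(log2(n)) edges below the root,
so counting node levels inclusive of root and leaves gives ceil(log2(n)) + 1 levels.
log2(173) = 7.4346
ceil(7.4346) = 8
levels = 8 + 1 = 9

9


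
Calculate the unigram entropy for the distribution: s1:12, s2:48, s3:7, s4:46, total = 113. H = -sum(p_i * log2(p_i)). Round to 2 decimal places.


Computing entropy H = -sum(p_i * log2(p_i)):
  s1: p = 12/113 = 0.1062, -p*log2(p) = 0.3436
  s2: p = 48/113 = 0.4248, -p*log2(p) = 0.5247
  s3: p = 7/113 = 0.0619, -p*log2(p) = 0.2486
  s4: p = 46/113 = 0.4071, -p*log2(p) = 0.5278
H = sum of terms = 1.6447
Rounded to 2 decimals: 1.64

1.64


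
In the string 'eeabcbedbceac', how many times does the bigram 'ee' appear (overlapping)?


Scanning 'eeabcbedbceac' for bigram 'ee':
  Position 0: 'ee' -> MATCH
  Position 1: 'ea' -> no
  Position 2: 'ab' -> no
  Position 3: 'bc' -> no
  Position 4: 'cb' -> no
  Position 5: 'be' -> no
  Position 6: 'ed' -> no
  Position 7: 'db' -> no
  Position 8: 'bc' -> no
  Position 9: 'ce' -> no
  Position 10: 'ea' -> no
  Position 11: 'ac' -> no
Total matches: 1

1


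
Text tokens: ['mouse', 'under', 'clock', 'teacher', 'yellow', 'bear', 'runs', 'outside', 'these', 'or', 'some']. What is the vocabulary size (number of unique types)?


Listing all tokens and tracking unique types:
  Token 1: 'mouse' -> NEW (unique so far: 1)
  Token 2: 'under' -> NEW (unique so far: 2)
  Token 3: 'clock' -> NEW (unique so far: 3)
  Token 4: 'teacher' -> NEW (unique so far: 4)
  Token 5: 'yellow' -> NEW (unique so far: 5)
  Token 6: 'bear' -> NEW (unique so far: 6)
  Token 7: 'runs' -> NEW (unique so far: 7)
  Token 8: 'outside' -> NEW (unique so far: 8)
  Token 9: 'these' -> NEW (unique so far: 9)
  Token 10: 'or' -> NEW (unique so far: 10)
  Token 11: 'some' -> NEW (unique so far: 11)
Unique types: ('bear', 'clock', 'mouse', 'or', 'outside', 'runs', 'some', 'teacher', 'these', 'under', 'yellow')
Vocabulary size: 11

11


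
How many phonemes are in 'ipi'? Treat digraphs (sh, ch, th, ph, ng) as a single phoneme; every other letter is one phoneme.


Parsing 'ipi' greedily, digraphs first:
  'i' -> vowel phoneme (phonemes so far: 1)
  'p' -> consonant phoneme (phonemes so far: 2)
  'i' -> vowel phoneme (phonemes so far: 3)
Total phonemes: 3

3


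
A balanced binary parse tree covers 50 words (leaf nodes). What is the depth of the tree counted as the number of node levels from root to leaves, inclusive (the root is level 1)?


In a balanced binary tree with n leaves the deepest leaf is ceil(log2(n)) edges below the root,
so counting node levels inclusive of root and leaves gives ceil(log2(n)) + 1 levels.
log2(50) = 5.6439
ceil(5.6439) = 6
levels = 6 + 1 = 7

7


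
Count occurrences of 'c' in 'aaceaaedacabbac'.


Scanning 'aaceaaedacabbac' for 'c':
  Position 2: 'c' -> MATCH (count: 1)
  Position 9: 'c' -> MATCH (count: 2)
  Position 14: 'c' -> MATCH (count: 3)
Total occurrences of 'c': 3

3


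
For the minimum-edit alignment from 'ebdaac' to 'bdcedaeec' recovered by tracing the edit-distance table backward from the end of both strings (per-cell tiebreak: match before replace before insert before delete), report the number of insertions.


Edit distance = 6. Backtracking from cell (6, 9) with preference match > replace > insert > delete,
then listing the resulting alignment 'ebdaac' -> 'bdcedaeec' left to right:
  Step 1: insert 'b' [insertion #1]
  Step 2: insert 'd' [insertion #2]
  Step 3: replace e->c
  Step 4: replace b->e
  Step 5: keep 'd'
  Step 6: keep 'a'
  Step 7: insert 'e' [insertion #3]
  Step 8: replace a->e
  Step 9: keep 'c'
Total insertions: 3

3


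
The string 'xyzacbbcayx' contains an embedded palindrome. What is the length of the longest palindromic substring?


Scanning 'xyzacbbcayx' for palindromic substrings.
Substring at positions 3-8: 'acbbca'.
Check: reverse('acbbca') = 'acbbca' -> palindrome confirmed.
Neighbouring characters ('z' / 'y') break symmetry, so it cannot extend further.
No longer palindromic substring exists; longest length = 6

6


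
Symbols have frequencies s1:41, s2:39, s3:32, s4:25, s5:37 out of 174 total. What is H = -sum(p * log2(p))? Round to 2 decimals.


Computing entropy H = -sum(p_i * log2(p_i)):
  s1: p = 41/174 = 0.2356, -p*log2(p) = 0.4914
  s2: p = 39/174 = 0.2241, -p*log2(p) = 0.4836
  s3: p = 32/174 = 0.1839, -p*log2(p) = 0.4493
  s4: p = 25/174 = 0.1437, -p*log2(p) = 0.4022
  s5: p = 37/174 = 0.2126, -p*log2(p) = 0.4749
H = sum of terms = 2.3014
Rounded to 2 decimals: 2.30

2.30


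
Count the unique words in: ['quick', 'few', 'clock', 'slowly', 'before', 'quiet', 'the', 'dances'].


Listing all tokens and tracking unique types:
  Token 1: 'quick' -> NEW (unique so far: 1)
  Token 2: 'few' -> NEW (unique so far: 2)
  Token 3: 'clock' -> NEW (unique so far: 3)
  Token 4: 'slowly' -> NEW (unique so far: 4)
  Token 5: 'before' -> NEW (unique so far: 5)
  Token 6: 'quiet' -> NEW (unique so far: 6)
  Token 7: 'the' -> NEW (unique so far: 7)
  Token 8: 'dances' -> NEW (unique so far: 8)
Unique types: ('before', 'clock', 'dances', 'few', 'quick', 'quiet', 'slowly', 'the')
Vocabulary size: 8

8


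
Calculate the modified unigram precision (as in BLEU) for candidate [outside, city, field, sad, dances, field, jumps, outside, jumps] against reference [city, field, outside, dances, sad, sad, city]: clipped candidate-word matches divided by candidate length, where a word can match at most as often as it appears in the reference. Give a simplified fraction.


Reference word counts: {'city': 2, 'dances': 1, 'field': 1, 'outside': 1, 'sad': 2}
Checking each candidate word (with clipping):
  'outside' -> in reference (ref count 1, used 1/1) -> match (matches: 1)
  'city' -> in reference (ref count 2, used 1/2) -> match (matches: 2)
  'field' -> in reference (ref count 1, used 1/1) -> match (matches: 3)
  'sad' -> in reference (ref count 2, used 1/2) -> match (matches: 4)
  'dances' -> in reference (ref count 1, used 1/1) -> match (matches: 5)
  'field' -> ref count 1 already used up (1/1) -> clipped, no match (matches: 5)
  'jumps' -> not in reference -> no match (matches: 5)
  'outside' -> ref count 1 already used up (1/1) -> clipped, no match (matches: 5)
  'jumps' -> not in reference -> no match (matches: 5)
Clipped matches: 5, Candidate length: 9
Precision = 5/9

5/9


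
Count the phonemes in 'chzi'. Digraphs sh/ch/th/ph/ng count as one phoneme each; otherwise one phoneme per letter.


Parsing 'chzi' greedily, digraphs first:
  'ch' -> digraph (1 consonant phoneme) (phonemes so far: 1)
  'z' -> consonant phoneme (phonemes so far: 2)
  'i' -> vowel phoneme (phonemes so far: 3)
Total phonemes: 3

3


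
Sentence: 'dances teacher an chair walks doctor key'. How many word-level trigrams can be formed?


Word trigrams from [7] words:
  Trigram 1: (dances teacher an)
  Trigram 2: (teacher an chair)
  Trigram 3: (an chair walks)
  Trigram 4: (chair walks doctor)
  Trigram 5: (walks doctor key)
Total word trigrams: 7 - 2 = 5

5


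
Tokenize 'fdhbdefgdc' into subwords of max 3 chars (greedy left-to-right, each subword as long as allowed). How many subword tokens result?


'fdhbdefgdc' has 10 characters.
Chunking with max size 3:
  Chunk 1: 'fdh' (positions 0-2)
  Chunk 2: 'bde' (positions 3-5)
  Chunk 3: 'fgd' (positions 6-8)
  Chunk 4: 'c' (positions 9-9)
Total chunks: ceil(10 / 3) = 4

4
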